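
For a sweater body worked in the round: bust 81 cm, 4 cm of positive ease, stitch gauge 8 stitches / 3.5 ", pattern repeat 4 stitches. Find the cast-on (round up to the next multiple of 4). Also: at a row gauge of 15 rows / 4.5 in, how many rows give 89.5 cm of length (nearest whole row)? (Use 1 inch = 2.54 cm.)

Finished = 81 + 4 = 85 cm.
85 cm × 1/2.54 = 33.46 inches.
8/3.5 = 2.286 sts per in; 33.46 × 2.286 = 76.49 sts.
Next multiple of 4 → 80.
89.5 cm = 35.24 inches; × 3.333 = 117.45 → 117 rows.

Cast on 80 stitches; work 117 rows.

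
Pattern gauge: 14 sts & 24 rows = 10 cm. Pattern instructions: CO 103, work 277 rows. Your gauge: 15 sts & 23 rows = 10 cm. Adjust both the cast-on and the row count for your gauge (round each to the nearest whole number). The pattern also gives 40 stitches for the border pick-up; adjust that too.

Stitches: 103 × 15/14 = 110.36 → 110.
Rows: 277 × 23/24 = 265.46 → 265.
border pick-up: 40 × 15/14 = 42.86 → 43.

Cast on 110 stitches; work 265 rows; border pick-up 43 stitches.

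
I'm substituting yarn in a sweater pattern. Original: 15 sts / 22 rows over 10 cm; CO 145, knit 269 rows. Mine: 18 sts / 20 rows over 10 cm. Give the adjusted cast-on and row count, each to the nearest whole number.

Stitches: 145 × 18/15 = 174.00 → 174.
Rows: 269 × 20/22 = 244.55 → 245.

Cast on 174 stitches; work 245 rows.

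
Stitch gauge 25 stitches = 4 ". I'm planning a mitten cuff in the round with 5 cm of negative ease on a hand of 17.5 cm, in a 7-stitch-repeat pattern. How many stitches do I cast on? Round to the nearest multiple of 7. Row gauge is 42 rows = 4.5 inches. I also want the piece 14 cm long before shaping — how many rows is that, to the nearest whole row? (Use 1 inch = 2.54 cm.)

Finished = 17.5 − 5 = 12.5 cm.
12.5 cm × 1/2.54 = 4.92 inches.
25/4 = 6.25 sts per in; 4.92 × 6.25 = 30.76 sts.
Nearest multiple of 7 → 28.
14 cm = 5.51 inches; × 9.333 = 51.44 → 51 rows.

Cast on 28 stitches; work 51 rows.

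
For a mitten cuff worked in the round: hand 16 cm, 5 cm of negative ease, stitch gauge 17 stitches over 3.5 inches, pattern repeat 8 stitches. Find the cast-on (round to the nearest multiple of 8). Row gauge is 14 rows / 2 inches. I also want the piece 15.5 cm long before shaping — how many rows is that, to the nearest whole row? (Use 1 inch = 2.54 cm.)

Cast on 24 stitches; work 43 rows.

Finished = 16 − 5 = 11 cm.
11 cm × 1/2.54 = 4.33 inches.
17/3.5 = 4.857 sts per in; 4.33 × 4.857 = 21.03 sts.
Nearest multiple of 8 → 24.
15.5 cm = 6.10 inches; × 7 = 42.72 → 43 rows.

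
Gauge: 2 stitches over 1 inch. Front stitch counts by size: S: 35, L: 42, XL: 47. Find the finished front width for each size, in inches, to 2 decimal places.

2/1 = 2 sts per in.
S: 35 / 2 = 17.500 → 17.50 in.
L: 42 / 2 = 21.000 → 21.00 in.
XL: 47 / 2 = 23.500 → 23.50 in.

S 17.50 inches; L 21.00 inches; XL 23.50 inches.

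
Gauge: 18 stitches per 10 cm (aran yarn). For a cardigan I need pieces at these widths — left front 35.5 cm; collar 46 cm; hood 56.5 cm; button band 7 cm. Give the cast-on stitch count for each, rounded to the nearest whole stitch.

left front 64; collar 83; hood 102; button band 13.

Rate = 18/10 = 1.8 sts per cm.
left front: 35.5 × 1.8 = 63.90 → 64.
collar: 46 × 1.8 = 82.80 → 83.
hood: 56.5 × 1.8 = 101.70 → 102.
button band: 7 × 1.8 = 12.60 → 13.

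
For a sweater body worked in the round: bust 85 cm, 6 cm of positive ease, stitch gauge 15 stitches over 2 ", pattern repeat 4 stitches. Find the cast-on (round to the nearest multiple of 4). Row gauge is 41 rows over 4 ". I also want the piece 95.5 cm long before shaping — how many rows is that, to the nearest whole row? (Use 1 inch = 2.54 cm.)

Cast on 268 stitches; work 385 rows.

Finished = 85 + 6 = 91 cm.
91 cm × 1/2.54 = 35.83 inches.
15/2 = 7.5 sts per in; 35.83 × 7.5 = 268.70 sts.
Nearest multiple of 4 → 268.
95.5 cm = 37.60 inches; × 10.25 = 385.38 → 385 rows.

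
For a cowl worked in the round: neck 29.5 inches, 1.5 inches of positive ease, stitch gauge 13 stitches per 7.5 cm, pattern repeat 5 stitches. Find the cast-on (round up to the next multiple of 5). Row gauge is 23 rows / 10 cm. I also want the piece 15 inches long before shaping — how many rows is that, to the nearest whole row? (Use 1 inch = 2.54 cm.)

Cast on 140 stitches; work 88 rows.

Finished = 29.5 + 1.5 = 31 inches.
31 inches × 2.54 = 78.74 cm.
13/7.5 = 1.733 sts per cm; 78.74 × 1.733 = 136.48 sts.
Next multiple of 5 → 140.
15 inches = 38.10 cm; × 2.3 = 87.63 → 88 rows.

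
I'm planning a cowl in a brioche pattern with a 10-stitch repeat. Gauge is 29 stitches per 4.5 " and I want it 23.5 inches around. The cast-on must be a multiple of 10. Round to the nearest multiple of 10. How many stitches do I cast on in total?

CO 150 sts.

29 / 4.5 = 6.444 sts per inch.
23.5 × 6.444 = 151.44 sts.
Nearest multiple of 10: 150.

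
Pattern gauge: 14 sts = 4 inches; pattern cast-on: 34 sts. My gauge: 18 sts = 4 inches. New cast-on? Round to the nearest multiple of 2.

Scale factor = 18 / 14 = 1.286.
34 × 18 / 14 = 43.71 sts.
→ 44 sts.

Cast on 44 stitches.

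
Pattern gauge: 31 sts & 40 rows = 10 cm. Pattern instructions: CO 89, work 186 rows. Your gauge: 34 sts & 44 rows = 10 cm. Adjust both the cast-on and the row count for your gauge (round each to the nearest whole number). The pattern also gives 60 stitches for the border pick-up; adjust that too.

Stitches: 89 × 34/31 = 97.61 → 98.
Rows: 186 × 44/40 = 204.60 → 205.
border pick-up: 60 × 34/31 = 65.81 → 66.

Cast on 98 stitches; work 205 rows; border pick-up 66 stitches.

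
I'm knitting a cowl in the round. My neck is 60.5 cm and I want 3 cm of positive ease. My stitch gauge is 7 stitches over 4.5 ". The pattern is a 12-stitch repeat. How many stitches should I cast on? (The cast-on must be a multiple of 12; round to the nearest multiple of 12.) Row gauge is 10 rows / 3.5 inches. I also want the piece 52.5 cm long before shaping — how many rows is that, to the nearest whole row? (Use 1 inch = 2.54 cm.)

Finished = 60.5 + 3 = 63.5 cm.
63.5 cm × 1/2.54 = 25.00 inches.
7/4.5 = 1.556 sts per in; 25.00 × 1.556 = 38.89 sts.
Nearest multiple of 12 → 36.
52.5 cm = 20.67 inches; × 2.857 = 59.06 → 59 rows.

Cast on 36 stitches; work 59 rows.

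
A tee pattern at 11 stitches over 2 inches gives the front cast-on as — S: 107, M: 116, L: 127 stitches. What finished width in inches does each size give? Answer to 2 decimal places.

S 19.45 inches; M 21.09 inches; L 23.09 inches.

11/2 = 5.5 sts per in.
S: 107 / 5.5 = 19.455 → 19.45 in.
M: 116 / 5.5 = 21.091 → 21.09 in.
L: 127 / 5.5 = 23.091 → 23.09 in.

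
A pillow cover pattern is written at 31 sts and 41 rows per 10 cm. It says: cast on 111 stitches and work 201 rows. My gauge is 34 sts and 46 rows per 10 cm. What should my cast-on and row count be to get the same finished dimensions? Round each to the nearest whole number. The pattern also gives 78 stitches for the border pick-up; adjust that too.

Stitches: 111 × 34/31 = 121.74 → 122.
Rows: 201 × 46/41 = 225.51 → 226.
border pick-up: 78 × 34/31 = 85.55 → 86.

Cast on 122 stitches; work 226 rows; border pick-up 86 stitches.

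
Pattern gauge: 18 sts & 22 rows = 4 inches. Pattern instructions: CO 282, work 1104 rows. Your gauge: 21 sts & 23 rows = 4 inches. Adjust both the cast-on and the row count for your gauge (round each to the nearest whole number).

Cast on 329 stitches; work 1154 rows.

Stitches: 282 × 21/18 = 329.00 → 329.
Rows: 1104 × 23/22 = 1154.18 → 1154.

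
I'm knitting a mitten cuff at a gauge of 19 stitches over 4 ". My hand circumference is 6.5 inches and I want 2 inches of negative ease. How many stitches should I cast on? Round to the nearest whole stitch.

21 stitches.

Finished = 6.5 − 2 = 4.5 in.
19 / 4 = 4.75 sts per inch.
4.50 × 4.75 = 21.38 sts.
→ 21 sts.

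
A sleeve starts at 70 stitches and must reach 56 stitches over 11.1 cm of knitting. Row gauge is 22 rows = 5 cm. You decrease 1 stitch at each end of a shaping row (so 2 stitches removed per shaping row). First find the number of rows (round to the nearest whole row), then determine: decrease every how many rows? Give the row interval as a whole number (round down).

Decrease every 7th row.

Rows = 11.1 × 4.4 = 48.8 → 49 rows.
Stitches to remove: 14 → 7 shaping rows (at 2 st each).
49 / 7 = 7.00 → every 7 rows.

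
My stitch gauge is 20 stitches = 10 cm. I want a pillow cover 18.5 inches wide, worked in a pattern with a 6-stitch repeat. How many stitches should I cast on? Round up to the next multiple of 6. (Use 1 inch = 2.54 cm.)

18.5 in = 18.5 × 2.54 = 46.99 cm.
20 / 10 = 2 sts/cm.
46.99 × 2 = 93.98 sts.
→ 96.

CO 96 sts.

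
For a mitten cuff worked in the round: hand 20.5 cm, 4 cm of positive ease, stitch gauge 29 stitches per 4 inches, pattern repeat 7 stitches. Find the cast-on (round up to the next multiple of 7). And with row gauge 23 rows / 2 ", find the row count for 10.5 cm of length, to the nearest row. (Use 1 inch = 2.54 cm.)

Cast on 70 stitches; work 48 rows.

Finished = 20.5 + 4 = 24.5 cm.
24.5 cm × 1/2.54 = 9.65 inches.
29/4 = 7.25 sts per in; 9.65 × 7.25 = 69.93 sts.
Next multiple of 7 → 70.
10.5 cm = 4.13 inches; × 11.5 = 47.54 → 48 rows.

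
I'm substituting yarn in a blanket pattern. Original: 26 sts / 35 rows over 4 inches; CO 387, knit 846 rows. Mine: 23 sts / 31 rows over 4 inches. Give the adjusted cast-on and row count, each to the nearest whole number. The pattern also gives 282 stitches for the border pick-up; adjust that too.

Stitches: 387 × 23/26 = 342.35 → 342.
Rows: 846 × 31/35 = 749.31 → 749.
border pick-up: 282 × 23/26 = 249.46 → 249.

Cast on 342 stitches; work 749 rows; border pick-up 249 stitches.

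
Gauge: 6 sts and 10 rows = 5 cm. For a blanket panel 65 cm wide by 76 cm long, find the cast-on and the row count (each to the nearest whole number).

Cast on 78 stitches and work 152 rows.

Stitch gauge = 6/5 = 1.2 sts/cm; 65 × 1.2 = 78.00 → 78 sts.
Row gauge = 10/5 = 2 rows/cm; 76 × 2 = 152.00 → 152 rows.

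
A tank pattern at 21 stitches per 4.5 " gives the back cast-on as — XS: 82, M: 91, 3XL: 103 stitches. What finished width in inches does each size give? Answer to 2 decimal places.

21/4.5 = 4.667 sts per in.
XS: 82 / 4.667 = 17.571 → 17.57 in.
M: 91 / 4.667 = 19.500 → 19.50 in.
3XL: 103 / 4.667 = 22.071 → 22.07 in.

XS 17.57 inches; M 19.50 inches; 3XL 22.07 inches.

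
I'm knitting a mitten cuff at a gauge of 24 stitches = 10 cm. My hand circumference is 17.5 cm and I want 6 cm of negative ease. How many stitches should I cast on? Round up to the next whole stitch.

28 stitches.

Finished = 17.5 − 6 = 11.5 cm.
24 / 10 = 2.4 sts per cm.
11.50 × 2.4 = 27.60 sts.
→ 28 sts.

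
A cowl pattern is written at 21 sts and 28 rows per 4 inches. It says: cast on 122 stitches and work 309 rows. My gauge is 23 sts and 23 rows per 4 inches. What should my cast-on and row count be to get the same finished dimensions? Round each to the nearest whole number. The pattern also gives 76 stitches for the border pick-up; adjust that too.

Stitches: 122 × 23/21 = 133.62 → 134.
Rows: 309 × 23/28 = 253.82 → 254.
border pick-up: 76 × 23/21 = 83.24 → 83.

Cast on 134 stitches; work 254 rows; border pick-up 83 stitches.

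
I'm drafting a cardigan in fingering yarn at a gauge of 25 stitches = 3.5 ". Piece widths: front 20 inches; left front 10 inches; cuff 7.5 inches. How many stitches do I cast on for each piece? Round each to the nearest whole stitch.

front 143; left front 71; cuff 54.

Rate = 25/3.5 = 7.143 sts per in.
front: 20 × 7.143 = 142.86 → 143.
left front: 10 × 7.143 = 71.43 → 71.
cuff: 7.5 × 7.143 = 53.57 → 54.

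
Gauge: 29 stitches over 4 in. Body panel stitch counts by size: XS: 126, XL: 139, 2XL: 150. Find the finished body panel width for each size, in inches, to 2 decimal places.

XS 17.38 inches; XL 19.17 inches; 2XL 20.69 inches.

29/4 = 7.25 sts per in.
XS: 126 / 7.25 = 17.379 → 17.38 in.
XL: 139 / 7.25 = 19.172 → 19.17 in.
2XL: 150 / 7.25 = 20.690 → 20.69 in.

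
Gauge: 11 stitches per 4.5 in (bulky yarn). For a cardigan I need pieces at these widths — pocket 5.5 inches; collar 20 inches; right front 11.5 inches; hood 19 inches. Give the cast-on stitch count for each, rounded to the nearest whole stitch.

pocket 13; collar 49; right front 28; hood 46.

Rate = 11/4.5 = 2.444 sts per in.
pocket: 5.5 × 2.444 = 13.44 → 13.
collar: 20 × 2.444 = 48.89 → 49.
right front: 11.5 × 2.444 = 28.11 → 28.
hood: 19 × 2.444 = 46.44 → 46.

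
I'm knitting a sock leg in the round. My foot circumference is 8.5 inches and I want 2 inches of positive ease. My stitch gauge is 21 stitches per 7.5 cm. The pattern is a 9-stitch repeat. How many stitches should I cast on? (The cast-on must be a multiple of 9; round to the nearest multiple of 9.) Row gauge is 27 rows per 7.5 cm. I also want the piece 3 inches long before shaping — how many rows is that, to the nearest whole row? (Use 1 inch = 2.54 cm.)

Cast on 72 stitches; work 27 rows.

Finished = 8.5 + 2 = 10.5 inches.
10.5 inches × 2.54 = 26.67 cm.
21/7.5 = 2.8 sts per cm; 26.67 × 2.8 = 74.68 sts.
Nearest multiple of 9 → 72.
3 inches = 7.62 cm; × 3.6 = 27.43 → 27 rows.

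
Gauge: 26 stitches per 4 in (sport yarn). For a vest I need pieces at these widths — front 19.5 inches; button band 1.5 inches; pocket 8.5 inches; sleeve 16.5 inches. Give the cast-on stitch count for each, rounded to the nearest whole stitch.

Rate = 26/4 = 6.5 sts per in.
front: 19.5 × 6.5 = 126.75 → 127.
button band: 1.5 × 6.5 = 9.75 → 10.
pocket: 8.5 × 6.5 = 55.25 → 55.
sleeve: 16.5 × 6.5 = 107.25 → 107.

front 127; button band 10; pocket 55; sleeve 107.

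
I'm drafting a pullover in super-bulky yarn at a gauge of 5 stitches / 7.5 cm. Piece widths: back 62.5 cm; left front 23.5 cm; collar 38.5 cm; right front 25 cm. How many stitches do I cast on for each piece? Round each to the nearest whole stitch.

Rate = 5/7.5 = 0.667 sts per cm.
back: 62.5 × 0.667 = 41.67 → 42.
left front: 23.5 × 0.667 = 15.67 → 16.
collar: 38.5 × 0.667 = 25.67 → 26.
right front: 25 × 0.667 = 16.67 → 17.

back 42; left front 16; collar 26; right front 17.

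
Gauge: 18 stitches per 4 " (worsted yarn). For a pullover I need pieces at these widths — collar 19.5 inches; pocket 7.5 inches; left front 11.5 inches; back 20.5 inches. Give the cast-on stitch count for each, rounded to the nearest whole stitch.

collar 88; pocket 34; left front 52; back 92.

Rate = 18/4 = 4.5 sts per in.
collar: 19.5 × 4.5 = 87.75 → 88.
pocket: 7.5 × 4.5 = 33.75 → 34.
left front: 11.5 × 4.5 = 51.75 → 52.
back: 20.5 × 4.5 = 92.25 → 92.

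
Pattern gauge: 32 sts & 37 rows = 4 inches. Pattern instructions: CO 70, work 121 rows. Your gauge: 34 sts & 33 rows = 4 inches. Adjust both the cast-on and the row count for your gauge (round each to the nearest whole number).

Stitches: 70 × 34/32 = 74.38 → 74.
Rows: 121 × 33/37 = 107.92 → 108.

Cast on 74 stitches; work 108 rows.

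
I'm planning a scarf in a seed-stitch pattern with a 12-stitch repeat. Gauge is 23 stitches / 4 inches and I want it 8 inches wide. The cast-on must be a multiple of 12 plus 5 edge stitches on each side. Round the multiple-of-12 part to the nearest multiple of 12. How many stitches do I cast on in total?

23 / 4 = 5.75 sts per inch.
8 × 5.75 = 46.00 sts.
Less 10 edge sts → 36.00 for the repeat.
Nearest multiple of 12: 36.
Add back 10 edge sts → 46.

46 stitches.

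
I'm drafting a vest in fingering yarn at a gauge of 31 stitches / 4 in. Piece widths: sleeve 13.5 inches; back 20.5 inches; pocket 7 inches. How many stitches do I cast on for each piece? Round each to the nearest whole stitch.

Rate = 31/4 = 7.75 sts per in.
sleeve: 13.5 × 7.75 = 104.62 → 105.
back: 20.5 × 7.75 = 158.88 → 159.
pocket: 7 × 7.75 = 54.25 → 54.

sleeve 105; back 159; pocket 54.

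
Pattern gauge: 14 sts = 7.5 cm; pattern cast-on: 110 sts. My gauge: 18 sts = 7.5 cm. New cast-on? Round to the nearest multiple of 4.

Cast on 140 stitches.

Scale factor = 18 / 14 = 1.286.
110 × 18 / 14 = 141.43 sts.
→ 140 sts.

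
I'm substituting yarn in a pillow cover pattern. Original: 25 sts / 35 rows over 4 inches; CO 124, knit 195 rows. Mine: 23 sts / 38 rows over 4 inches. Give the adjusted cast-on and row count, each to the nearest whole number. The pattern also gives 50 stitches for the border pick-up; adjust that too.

Cast on 114 stitches; work 212 rows; border pick-up 46 stitches.

Stitches: 124 × 23/25 = 114.08 → 114.
Rows: 195 × 38/35 = 211.71 → 212.
border pick-up: 50 × 23/25 = 46.00 → 46.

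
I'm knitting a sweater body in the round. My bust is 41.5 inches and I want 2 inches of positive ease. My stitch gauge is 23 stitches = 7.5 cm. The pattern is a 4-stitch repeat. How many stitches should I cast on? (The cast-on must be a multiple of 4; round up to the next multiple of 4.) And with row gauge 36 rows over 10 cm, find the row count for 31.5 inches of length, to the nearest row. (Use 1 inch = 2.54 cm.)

Cast on 340 stitches; work 288 rows.

Finished = 41.5 + 2 = 43.5 inches.
43.5 inches × 2.54 = 110.49 cm.
23/7.5 = 3.067 sts per cm; 110.49 × 3.067 = 338.84 sts.
Next multiple of 4 → 340.
31.5 inches = 80.01 cm; × 3.6 = 288.04 → 288 rows.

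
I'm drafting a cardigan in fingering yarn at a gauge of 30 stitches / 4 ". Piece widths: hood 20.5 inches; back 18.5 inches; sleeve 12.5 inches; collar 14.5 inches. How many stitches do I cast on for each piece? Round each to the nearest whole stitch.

Rate = 30/4 = 7.5 sts per in.
hood: 20.5 × 7.5 = 153.75 → 154.
back: 18.5 × 7.5 = 138.75 → 139.
sleeve: 12.5 × 7.5 = 93.75 → 94.
collar: 14.5 × 7.5 = 108.75 → 109.

hood 154; back 139; sleeve 94; collar 109.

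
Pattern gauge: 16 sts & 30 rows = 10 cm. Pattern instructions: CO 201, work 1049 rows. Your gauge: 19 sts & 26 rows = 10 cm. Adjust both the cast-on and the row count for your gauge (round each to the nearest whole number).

Cast on 239 stitches; work 909 rows.

Stitches: 201 × 19/16 = 238.69 → 239.
Rows: 1049 × 26/30 = 909.13 → 909.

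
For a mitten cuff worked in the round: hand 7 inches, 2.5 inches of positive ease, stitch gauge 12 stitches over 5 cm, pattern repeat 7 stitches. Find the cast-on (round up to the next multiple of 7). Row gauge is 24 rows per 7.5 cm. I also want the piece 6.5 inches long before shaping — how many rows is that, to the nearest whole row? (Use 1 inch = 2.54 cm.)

Finished = 7 + 2.5 = 9.5 inches.
9.5 inches × 2.54 = 24.13 cm.
12/5 = 2.4 sts per cm; 24.13 × 2.4 = 57.91 sts.
Next multiple of 7 → 63.
6.5 inches = 16.51 cm; × 3.2 = 52.83 → 53 rows.

Cast on 63 stitches; work 53 rows.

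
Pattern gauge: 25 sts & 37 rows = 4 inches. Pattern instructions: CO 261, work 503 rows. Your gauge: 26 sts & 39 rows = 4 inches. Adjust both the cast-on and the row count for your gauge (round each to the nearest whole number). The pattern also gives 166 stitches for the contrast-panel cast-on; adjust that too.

Cast on 271 stitches; work 530 rows; contrast-panel cast-on 173 stitches.

Stitches: 261 × 26/25 = 271.44 → 271.
Rows: 503 × 39/37 = 530.19 → 530.
contrast-panel cast-on: 166 × 26/25 = 172.64 → 173.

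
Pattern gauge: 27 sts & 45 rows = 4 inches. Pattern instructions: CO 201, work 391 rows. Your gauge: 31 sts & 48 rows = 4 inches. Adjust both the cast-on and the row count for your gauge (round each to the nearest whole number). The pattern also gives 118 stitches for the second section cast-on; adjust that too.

Cast on 231 stitches; work 417 rows; second section cast-on 135 stitches.

Stitches: 201 × 31/27 = 230.78 → 231.
Rows: 391 × 48/45 = 417.07 → 417.
second section cast-on: 118 × 31/27 = 135.48 → 135.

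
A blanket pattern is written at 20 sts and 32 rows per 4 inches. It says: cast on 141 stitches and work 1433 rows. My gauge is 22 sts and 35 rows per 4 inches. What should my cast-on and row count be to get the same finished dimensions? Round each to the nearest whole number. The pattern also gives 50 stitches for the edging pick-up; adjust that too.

Cast on 155 stitches; work 1567 rows; edging pick-up 55 stitches.

Stitches: 141 × 22/20 = 155.10 → 155.
Rows: 1433 × 35/32 = 1567.34 → 1567.
edging pick-up: 50 × 22/20 = 55.00 → 55.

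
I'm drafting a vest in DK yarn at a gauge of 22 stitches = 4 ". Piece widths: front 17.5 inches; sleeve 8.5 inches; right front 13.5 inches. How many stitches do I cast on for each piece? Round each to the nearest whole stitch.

front 96; sleeve 47; right front 74.

Rate = 22/4 = 5.5 sts per in.
front: 17.5 × 5.5 = 96.25 → 96.
sleeve: 8.5 × 5.5 = 46.75 → 47.
right front: 13.5 × 5.5 = 74.25 → 74.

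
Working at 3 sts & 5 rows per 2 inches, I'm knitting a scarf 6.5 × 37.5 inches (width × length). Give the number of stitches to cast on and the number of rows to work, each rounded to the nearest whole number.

Stitch gauge = 3/2 = 1.5 sts/in; 6.5 × 1.5 = 9.75 → 10 sts.
Row gauge = 5/2 = 2.5 rows/in; 37.5 × 2.5 = 93.75 → 94 rows.

Cast on 10 stitches and work 94 rows.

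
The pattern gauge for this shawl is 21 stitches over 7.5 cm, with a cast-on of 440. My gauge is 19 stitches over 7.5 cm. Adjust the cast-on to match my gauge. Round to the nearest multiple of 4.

Cast on 400 stitches.

Scale factor = 19 / 21 = 0.905.
440 × 19 / 21 = 398.10 sts.
→ 400 sts.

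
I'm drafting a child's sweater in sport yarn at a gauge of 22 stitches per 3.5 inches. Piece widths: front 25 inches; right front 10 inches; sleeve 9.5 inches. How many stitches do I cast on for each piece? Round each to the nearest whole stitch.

front 157; right front 63; sleeve 60.

Rate = 22/3.5 = 6.286 sts per in.
front: 25 × 6.286 = 157.14 → 157.
right front: 10 × 6.286 = 62.86 → 63.
sleeve: 9.5 × 6.286 = 59.71 → 60.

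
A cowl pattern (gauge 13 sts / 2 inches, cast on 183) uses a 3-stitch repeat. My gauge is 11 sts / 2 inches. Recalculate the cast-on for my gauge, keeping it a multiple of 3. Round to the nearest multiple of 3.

183 × 11 / 13 = 154.85.
Nearest multiple of 3: 156.

Cast on 156 stitches.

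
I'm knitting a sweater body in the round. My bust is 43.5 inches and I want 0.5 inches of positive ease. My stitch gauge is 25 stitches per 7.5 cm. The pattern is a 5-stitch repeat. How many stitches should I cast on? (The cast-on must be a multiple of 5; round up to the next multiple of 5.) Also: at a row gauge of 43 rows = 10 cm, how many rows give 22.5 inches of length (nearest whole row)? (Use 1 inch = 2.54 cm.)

Cast on 375 stitches; work 246 rows.

Finished = 43.5 + 0.5 = 44 inches.
44 inches × 2.54 = 111.76 cm.
25/7.5 = 3.333 sts per cm; 111.76 × 3.333 = 372.53 sts.
Next multiple of 5 → 375.
22.5 inches = 57.15 cm; × 4.3 = 245.75 → 246 rows.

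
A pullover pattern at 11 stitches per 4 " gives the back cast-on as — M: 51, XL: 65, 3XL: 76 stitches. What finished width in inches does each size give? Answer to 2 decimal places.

11/4 = 2.75 sts per in.
M: 51 / 2.75 = 18.545 → 18.55 in.
XL: 65 / 2.75 = 23.636 → 23.64 in.
3XL: 76 / 2.75 = 27.636 → 27.64 in.

M 18.55 inches; XL 23.64 inches; 3XL 27.64 inches.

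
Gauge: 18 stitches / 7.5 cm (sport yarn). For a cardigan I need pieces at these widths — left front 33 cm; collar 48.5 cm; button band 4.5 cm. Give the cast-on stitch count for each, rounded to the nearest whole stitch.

left front 79; collar 116; button band 11.

Rate = 18/7.5 = 2.4 sts per cm.
left front: 33 × 2.4 = 79.20 → 79.
collar: 48.5 × 2.4 = 116.40 → 116.
button band: 4.5 × 2.4 = 10.80 → 11.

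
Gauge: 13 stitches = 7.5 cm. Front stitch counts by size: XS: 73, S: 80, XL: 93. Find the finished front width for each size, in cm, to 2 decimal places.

13/7.5 = 1.733 sts per cm.
XS: 73 / 1.733 = 42.115 → 42.12 cm.
S: 80 / 1.733 = 46.154 → 46.15 cm.
XL: 93 / 1.733 = 53.654 → 53.65 cm.

XS 42.12 cm; S 46.15 cm; XL 53.65 cm.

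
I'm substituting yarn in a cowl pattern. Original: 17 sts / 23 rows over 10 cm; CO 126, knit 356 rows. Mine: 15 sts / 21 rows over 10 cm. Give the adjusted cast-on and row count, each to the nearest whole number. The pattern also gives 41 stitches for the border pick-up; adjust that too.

Stitches: 126 × 15/17 = 111.18 → 111.
Rows: 356 × 21/23 = 325.04 → 325.
border pick-up: 41 × 15/17 = 36.18 → 36.

Cast on 111 stitches; work 325 rows; border pick-up 36 stitches.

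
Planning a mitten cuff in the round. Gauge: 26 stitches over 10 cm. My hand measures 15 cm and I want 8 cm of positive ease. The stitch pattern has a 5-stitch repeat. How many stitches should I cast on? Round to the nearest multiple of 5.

Finished = 15 + 8 = 23 cm.
26 / 10 = 2.6 sts/cm.
23 × 2.6 = 59.80 sts.
Nearest multiple of 5: 60.

CO 60 sts.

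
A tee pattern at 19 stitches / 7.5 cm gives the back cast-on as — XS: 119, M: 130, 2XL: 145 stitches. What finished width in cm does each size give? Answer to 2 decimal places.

19/7.5 = 2.533 sts per cm.
XS: 119 / 2.533 = 46.974 → 46.97 cm.
M: 130 / 2.533 = 51.316 → 51.32 cm.
2XL: 145 / 2.533 = 57.237 → 57.24 cm.

XS 46.97 cm; M 51.32 cm; 2XL 57.24 cm.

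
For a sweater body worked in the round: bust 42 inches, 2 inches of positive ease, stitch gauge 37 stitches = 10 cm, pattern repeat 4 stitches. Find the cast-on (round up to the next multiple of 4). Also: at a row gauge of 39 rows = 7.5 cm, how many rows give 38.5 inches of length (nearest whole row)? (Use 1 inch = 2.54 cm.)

Finished = 42 + 2 = 44 inches.
44 inches × 2.54 = 111.76 cm.
37/10 = 3.7 sts per cm; 111.76 × 3.7 = 413.51 sts.
Next multiple of 4 → 416.
38.5 inches = 97.79 cm; × 5.2 = 508.51 → 509 rows.

Cast on 416 stitches; work 509 rows.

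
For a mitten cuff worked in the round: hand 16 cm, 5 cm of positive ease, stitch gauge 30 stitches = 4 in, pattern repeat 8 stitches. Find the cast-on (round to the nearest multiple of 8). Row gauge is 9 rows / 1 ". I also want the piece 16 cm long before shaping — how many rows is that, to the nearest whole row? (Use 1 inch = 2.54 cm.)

Finished = 16 + 5 = 21 cm.
21 cm × 1/2.54 = 8.27 inches.
30/4 = 7.5 sts per in; 8.27 × 7.5 = 62.01 sts.
Nearest multiple of 8 → 64.
16 cm = 6.30 inches; × 9 = 56.69 → 57 rows.

Cast on 64 stitches; work 57 rows.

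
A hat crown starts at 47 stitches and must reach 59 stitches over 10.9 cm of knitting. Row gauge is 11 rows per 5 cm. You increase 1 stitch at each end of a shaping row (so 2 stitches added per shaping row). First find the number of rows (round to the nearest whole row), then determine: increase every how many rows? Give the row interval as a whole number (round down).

Increase every 4th row.

Rows = 10.9 × 2.2 = 24.0 → 24 rows.
Stitches to add: 12 → 6 shaping rows (at 2 st each).
24 / 6 = 4.00 → every 4 rows.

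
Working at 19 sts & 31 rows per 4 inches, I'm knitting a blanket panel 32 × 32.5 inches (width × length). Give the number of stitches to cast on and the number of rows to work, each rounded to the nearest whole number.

Stitch gauge = 19/4 = 4.75 sts/in; 32 × 4.75 = 152.00 → 152 sts.
Row gauge = 31/4 = 7.75 rows/in; 32.5 × 7.75 = 251.88 → 252 rows.

Cast on 152 stitches and work 252 rows.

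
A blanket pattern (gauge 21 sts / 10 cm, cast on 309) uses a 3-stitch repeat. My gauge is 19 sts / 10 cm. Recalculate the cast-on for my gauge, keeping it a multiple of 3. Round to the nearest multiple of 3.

309 × 19 / 21 = 279.57.
Nearest multiple of 3: 279.

Cast on 279 stitches.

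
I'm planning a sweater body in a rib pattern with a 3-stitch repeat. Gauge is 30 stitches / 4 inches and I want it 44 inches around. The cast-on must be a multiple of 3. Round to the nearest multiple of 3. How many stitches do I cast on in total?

30 / 4 = 7.5 sts per inch.
44 × 7.5 = 330.00 sts.
Nearest multiple of 3: 330.

CO 330 sts.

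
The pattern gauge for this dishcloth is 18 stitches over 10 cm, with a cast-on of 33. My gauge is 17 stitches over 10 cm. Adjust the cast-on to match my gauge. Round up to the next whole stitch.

CO 32 sts.

Scale factor = 17 / 18 = 0.944.
33 × 17 / 18 = 31.17 sts.
→ 32 sts.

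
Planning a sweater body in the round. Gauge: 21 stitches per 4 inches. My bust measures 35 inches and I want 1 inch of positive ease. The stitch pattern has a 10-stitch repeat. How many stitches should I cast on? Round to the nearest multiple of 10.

Finished = 35 + 1 = 36 inches.
21 / 4 = 5.25 sts/in.
36 × 5.25 = 189.00 sts.
Nearest multiple of 10: 190.

Cast on 190 stitches.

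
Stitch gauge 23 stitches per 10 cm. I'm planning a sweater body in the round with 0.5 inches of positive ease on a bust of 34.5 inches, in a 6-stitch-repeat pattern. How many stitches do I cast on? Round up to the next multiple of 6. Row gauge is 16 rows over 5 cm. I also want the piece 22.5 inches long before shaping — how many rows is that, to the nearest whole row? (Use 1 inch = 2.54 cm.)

Finished = 34.5 + 0.5 = 35 inches.
35 inches × 2.54 = 88.90 cm.
23/10 = 2.3 sts per cm; 88.90 × 2.3 = 204.47 sts.
Next multiple of 6 → 210.
22.5 inches = 57.15 cm; × 3.2 = 182.88 → 183 rows.

Cast on 210 stitches; work 183 rows.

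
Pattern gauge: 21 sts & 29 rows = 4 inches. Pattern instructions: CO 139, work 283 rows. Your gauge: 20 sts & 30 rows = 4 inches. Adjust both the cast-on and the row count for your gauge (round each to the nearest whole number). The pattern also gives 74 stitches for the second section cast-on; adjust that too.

Stitches: 139 × 20/21 = 132.38 → 132.
Rows: 283 × 30/29 = 292.76 → 293.
second section cast-on: 74 × 20/21 = 70.48 → 70.

Cast on 132 stitches; work 293 rows; second section cast-on 70 stitches.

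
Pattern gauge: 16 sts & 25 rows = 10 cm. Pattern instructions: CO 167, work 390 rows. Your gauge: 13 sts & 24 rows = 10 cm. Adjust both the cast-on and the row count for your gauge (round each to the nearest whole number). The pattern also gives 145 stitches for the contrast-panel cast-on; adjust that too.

Cast on 136 stitches; work 374 rows; contrast-panel cast-on 118 stitches.

Stitches: 167 × 13/16 = 135.69 → 136.
Rows: 390 × 24/25 = 374.40 → 374.
contrast-panel cast-on: 145 × 13/16 = 117.81 → 118.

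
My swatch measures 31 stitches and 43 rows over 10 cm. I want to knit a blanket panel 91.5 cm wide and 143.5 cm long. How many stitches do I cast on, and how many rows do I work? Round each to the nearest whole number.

Stitch gauge = 31/10 = 3.1 sts/cm; 91.5 × 3.1 = 283.65 → 284 sts.
Row gauge = 43/10 = 4.3 rows/cm; 143.5 × 4.3 = 617.05 → 617 rows.

Cast on 284 stitches and work 617 rows.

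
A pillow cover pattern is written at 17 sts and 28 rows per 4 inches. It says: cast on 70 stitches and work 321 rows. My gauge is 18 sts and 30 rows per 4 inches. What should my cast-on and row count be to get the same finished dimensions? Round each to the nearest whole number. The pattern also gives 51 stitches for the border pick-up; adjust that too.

Cast on 74 stitches; work 344 rows; border pick-up 54 stitches.

Stitches: 70 × 18/17 = 74.12 → 74.
Rows: 321 × 30/28 = 343.93 → 344.
border pick-up: 51 × 18/17 = 54.00 → 54.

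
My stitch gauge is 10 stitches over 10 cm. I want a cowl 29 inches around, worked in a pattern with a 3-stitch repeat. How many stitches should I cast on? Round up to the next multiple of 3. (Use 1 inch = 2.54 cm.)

29 in = 29 × 2.54 = 73.66 cm.
10 / 10 = 1 sts/cm.
73.66 × 1 = 73.66 sts.
→ 75.

75 stitches.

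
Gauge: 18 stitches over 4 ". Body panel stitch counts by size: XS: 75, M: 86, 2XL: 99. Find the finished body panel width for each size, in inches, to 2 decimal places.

XS 16.67 inches; M 19.11 inches; 2XL 22.00 inches.

18/4 = 4.5 sts per in.
XS: 75 / 4.5 = 16.667 → 16.67 in.
M: 86 / 4.5 = 19.111 → 19.11 in.
2XL: 99 / 4.5 = 22.000 → 22.00 in.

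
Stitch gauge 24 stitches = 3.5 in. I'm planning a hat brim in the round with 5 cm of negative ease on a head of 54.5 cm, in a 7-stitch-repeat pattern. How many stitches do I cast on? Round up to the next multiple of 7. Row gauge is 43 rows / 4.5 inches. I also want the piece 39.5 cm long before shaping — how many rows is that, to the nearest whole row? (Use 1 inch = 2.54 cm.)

Finished = 54.5 − 5 = 49.5 cm.
49.5 cm × 1/2.54 = 19.49 inches.
24/3.5 = 6.857 sts per in; 19.49 × 6.857 = 133.63 sts.
Next multiple of 7 → 140.
39.5 cm = 15.55 inches; × 9.556 = 148.60 → 149 rows.

Cast on 140 stitches; work 149 rows.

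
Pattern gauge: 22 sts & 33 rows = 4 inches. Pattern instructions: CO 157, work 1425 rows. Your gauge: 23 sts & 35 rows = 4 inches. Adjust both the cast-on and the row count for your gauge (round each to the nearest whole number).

Stitches: 157 × 23/22 = 164.14 → 164.
Rows: 1425 × 35/33 = 1511.36 → 1511.

Cast on 164 stitches; work 1511 rows.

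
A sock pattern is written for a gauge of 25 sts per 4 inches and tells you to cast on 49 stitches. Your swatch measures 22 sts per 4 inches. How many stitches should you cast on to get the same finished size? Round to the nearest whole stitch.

Scale factor = 22 / 25 = 0.880.
49 × 22 / 25 = 43.12 sts.
→ 43 sts.

CO 43 sts.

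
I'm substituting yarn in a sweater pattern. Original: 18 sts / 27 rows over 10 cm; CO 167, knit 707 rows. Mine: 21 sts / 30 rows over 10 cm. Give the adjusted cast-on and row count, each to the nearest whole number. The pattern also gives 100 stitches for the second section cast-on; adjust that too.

Cast on 195 stitches; work 786 rows; second section cast-on 117 stitches.

Stitches: 167 × 21/18 = 194.83 → 195.
Rows: 707 × 30/27 = 785.56 → 786.
second section cast-on: 100 × 21/18 = 116.67 → 117.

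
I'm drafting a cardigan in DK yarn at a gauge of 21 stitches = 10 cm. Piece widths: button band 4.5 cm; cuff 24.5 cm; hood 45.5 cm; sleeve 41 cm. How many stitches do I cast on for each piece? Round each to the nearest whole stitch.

button band 9; cuff 51; hood 96; sleeve 86.

Rate = 21/10 = 2.1 sts per cm.
button band: 4.5 × 2.1 = 9.45 → 9.
cuff: 24.5 × 2.1 = 51.45 → 51.
hood: 45.5 × 2.1 = 95.55 → 96.
sleeve: 41 × 2.1 = 86.10 → 86.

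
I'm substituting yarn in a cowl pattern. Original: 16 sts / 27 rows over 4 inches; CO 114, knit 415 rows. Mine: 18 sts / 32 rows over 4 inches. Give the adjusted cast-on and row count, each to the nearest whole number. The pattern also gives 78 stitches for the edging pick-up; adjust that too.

Stitches: 114 × 18/16 = 128.25 → 128.
Rows: 415 × 32/27 = 491.85 → 492.
edging pick-up: 78 × 18/16 = 87.75 → 88.

Cast on 128 stitches; work 492 rows; edging pick-up 88 stitches.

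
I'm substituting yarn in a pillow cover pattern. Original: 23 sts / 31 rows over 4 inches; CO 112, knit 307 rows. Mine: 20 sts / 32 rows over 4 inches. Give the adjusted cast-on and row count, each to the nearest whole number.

Stitches: 112 × 20/23 = 97.39 → 97.
Rows: 307 × 32/31 = 316.90 → 317.

Cast on 97 stitches; work 317 rows.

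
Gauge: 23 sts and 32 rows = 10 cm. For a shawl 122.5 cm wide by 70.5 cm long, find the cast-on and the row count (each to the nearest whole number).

Stitch gauge = 23/10 = 2.3 sts/cm; 122.5 × 2.3 = 281.75 → 282 sts.
Row gauge = 32/10 = 3.2 rows/cm; 70.5 × 3.2 = 225.60 → 226 rows.

Cast on 282 stitches and work 226 rows.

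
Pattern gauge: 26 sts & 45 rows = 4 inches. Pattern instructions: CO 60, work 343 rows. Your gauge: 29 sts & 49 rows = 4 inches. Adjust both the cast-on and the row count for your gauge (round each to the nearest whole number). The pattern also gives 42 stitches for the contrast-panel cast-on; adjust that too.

Stitches: 60 × 29/26 = 66.92 → 67.
Rows: 343 × 49/45 = 373.49 → 373.
contrast-panel cast-on: 42 × 29/26 = 46.85 → 47.

Cast on 67 stitches; work 373 rows; contrast-panel cast-on 47 stitches.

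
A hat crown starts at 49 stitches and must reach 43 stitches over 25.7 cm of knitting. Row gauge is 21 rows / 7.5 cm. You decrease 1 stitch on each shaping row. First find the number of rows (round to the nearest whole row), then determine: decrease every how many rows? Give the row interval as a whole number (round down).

Decrease every 12th row.

Rows = 25.7 × 2.8 = 72.0 → 72 rows.
Stitches to remove: 6 → 6 shaping rows (at 1 st each).
72 / 6 = 12.00 → every 12 rows.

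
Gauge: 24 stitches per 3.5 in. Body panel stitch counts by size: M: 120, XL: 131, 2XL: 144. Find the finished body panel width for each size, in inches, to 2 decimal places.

24/3.5 = 6.857 sts per in.
M: 120 / 6.857 = 17.500 → 17.50 in.
XL: 131 / 6.857 = 19.104 → 19.10 in.
2XL: 144 / 6.857 = 21.000 → 21.00 in.

M 17.50 inches; XL 19.10 inches; 2XL 21.00 inches.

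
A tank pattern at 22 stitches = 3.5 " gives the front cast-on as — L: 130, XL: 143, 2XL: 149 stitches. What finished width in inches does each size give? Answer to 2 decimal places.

22/3.5 = 6.286 sts per in.
L: 130 / 6.286 = 20.682 → 20.68 in.
XL: 143 / 6.286 = 22.750 → 22.75 in.
2XL: 149 / 6.286 = 23.705 → 23.70 in.

L 20.68 inches; XL 22.75 inches; 2XL 23.70 inches.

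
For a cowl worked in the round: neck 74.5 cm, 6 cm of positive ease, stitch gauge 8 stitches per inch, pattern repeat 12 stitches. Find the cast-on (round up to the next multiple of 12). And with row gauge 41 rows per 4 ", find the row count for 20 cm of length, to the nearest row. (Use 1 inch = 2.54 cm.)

Cast on 264 stitches; work 81 rows.

Finished = 74.5 + 6 = 80.5 cm.
80.5 cm × 1/2.54 = 31.69 inches.
8/1 = 8 sts per in; 31.69 × 8 = 253.54 sts.
Next multiple of 12 → 264.
20 cm = 7.87 inches; × 10.25 = 80.71 → 81 rows.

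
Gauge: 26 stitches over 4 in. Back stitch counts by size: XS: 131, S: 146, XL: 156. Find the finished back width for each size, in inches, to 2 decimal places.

XS 20.15 inches; S 22.46 inches; XL 24.00 inches.

26/4 = 6.5 sts per in.
XS: 131 / 6.5 = 20.154 → 20.15 in.
S: 146 / 6.5 = 22.462 → 22.46 in.
XL: 156 / 6.5 = 24.000 → 24.00 in.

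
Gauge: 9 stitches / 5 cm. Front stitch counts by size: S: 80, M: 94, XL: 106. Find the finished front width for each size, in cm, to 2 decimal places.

9/5 = 1.8 sts per cm.
S: 80 / 1.8 = 44.444 → 44.44 cm.
M: 94 / 1.8 = 52.222 → 52.22 cm.
XL: 106 / 1.8 = 58.889 → 58.89 cm.

S 44.44 cm; M 52.22 cm; XL 58.89 cm.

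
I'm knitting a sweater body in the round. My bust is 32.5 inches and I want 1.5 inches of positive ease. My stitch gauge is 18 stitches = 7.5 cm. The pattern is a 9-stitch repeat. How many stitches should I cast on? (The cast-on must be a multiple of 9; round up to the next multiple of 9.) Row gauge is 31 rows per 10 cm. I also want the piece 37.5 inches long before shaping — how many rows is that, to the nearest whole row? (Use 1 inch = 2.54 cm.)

Cast on 216 stitches; work 295 rows.

Finished = 32.5 + 1.5 = 34 inches.
34 inches × 2.54 = 86.36 cm.
18/7.5 = 2.4 sts per cm; 86.36 × 2.4 = 207.26 sts.
Next multiple of 9 → 216.
37.5 inches = 95.25 cm; × 3.1 = 295.27 → 295 rows.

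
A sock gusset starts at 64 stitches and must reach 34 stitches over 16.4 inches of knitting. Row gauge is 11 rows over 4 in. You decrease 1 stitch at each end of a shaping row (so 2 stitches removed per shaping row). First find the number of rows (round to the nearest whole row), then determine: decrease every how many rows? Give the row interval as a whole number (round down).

Decrease every 3rd row.

Rows = 16.4 × 2.75 = 45.1 → 45 rows.
Stitches to remove: 30 → 15 shaping rows (at 2 st each).
45 / 15 = 3.00 → every 3 rows.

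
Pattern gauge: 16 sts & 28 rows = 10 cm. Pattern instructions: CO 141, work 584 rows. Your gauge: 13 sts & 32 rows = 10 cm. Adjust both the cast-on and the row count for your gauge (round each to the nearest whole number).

Stitches: 141 × 13/16 = 114.56 → 115.
Rows: 584 × 32/28 = 667.43 → 667.

Cast on 115 stitches; work 667 rows.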